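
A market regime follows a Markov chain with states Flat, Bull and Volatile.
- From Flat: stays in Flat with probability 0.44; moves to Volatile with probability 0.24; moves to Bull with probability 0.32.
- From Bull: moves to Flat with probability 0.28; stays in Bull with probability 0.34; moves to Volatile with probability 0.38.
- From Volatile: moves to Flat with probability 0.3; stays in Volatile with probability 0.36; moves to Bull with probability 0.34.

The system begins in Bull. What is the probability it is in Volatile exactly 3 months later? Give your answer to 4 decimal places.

Propagate the distribution vector 3 months from Bull.
After 0 months: (0.0000, 1.0000, 0.0000)
After 1 month: (0.2800, 0.3400, 0.3800)
After 2 months: (0.3324, 0.3344, 0.3332)
After 3 months: (0.3398, 0.3334, 0.3268)
P(in Volatile after 3 months) = 0.3268

0.3268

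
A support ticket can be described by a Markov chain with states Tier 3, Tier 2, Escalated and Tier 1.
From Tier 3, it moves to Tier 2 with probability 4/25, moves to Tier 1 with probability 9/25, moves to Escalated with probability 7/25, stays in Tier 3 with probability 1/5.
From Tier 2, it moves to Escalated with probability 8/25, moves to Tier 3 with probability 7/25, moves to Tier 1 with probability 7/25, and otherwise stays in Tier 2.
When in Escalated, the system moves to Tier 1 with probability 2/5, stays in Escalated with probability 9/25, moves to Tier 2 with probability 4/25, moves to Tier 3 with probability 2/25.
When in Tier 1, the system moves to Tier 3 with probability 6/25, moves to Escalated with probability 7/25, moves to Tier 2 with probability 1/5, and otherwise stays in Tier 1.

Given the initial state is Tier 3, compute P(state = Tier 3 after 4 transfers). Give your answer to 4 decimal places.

Propagate the distribution vector 4 transfers from Tier 3.
After 0 transfers: (1.0000, 0.0000, 0.0000, 0.0000)
After 1 transfer: (0.2000, 0.1600, 0.2800, 0.3600)
After 2 transfers: (0.1936, 0.1680, 0.3088, 0.3296)
After 3 transfers: (0.1896, 0.1665, 0.3114, 0.3325)
After 4 transfers: (0.1892, 0.1666, 0.3116, 0.3325)
P(in Tier 3 after 4 transfers) = 0.1892

0.1892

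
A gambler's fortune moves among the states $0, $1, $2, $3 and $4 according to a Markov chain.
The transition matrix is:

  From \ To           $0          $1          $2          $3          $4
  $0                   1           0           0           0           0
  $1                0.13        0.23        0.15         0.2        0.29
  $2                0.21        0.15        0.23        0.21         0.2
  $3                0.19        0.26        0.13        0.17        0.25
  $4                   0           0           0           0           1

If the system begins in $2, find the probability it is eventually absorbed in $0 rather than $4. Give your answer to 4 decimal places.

Let h(s) be the probability of absorption at $0 starting from transient state s. Then h($0) = 1 and h($4) = 0. By first-step analysis:
h($1) = 0.13·1 + 0.23·h($1) + 0.15·h($2) + 0.2·h($3) + 0.29·0
h($2) = 0.21·1 + 0.15·h($1) + 0.23·h($2) + 0.21·h($3) + 0.2·0
h($3) = 0.19·1 + 0.26·h($1) + 0.13·h($2) + 0.17·h($3) + 0.25·0
Solving: h($1) = 0.3657, h($2) = 0.4572, h($3) = 0.4151.
Starting from $2, the probability is 0.4572.

0.4572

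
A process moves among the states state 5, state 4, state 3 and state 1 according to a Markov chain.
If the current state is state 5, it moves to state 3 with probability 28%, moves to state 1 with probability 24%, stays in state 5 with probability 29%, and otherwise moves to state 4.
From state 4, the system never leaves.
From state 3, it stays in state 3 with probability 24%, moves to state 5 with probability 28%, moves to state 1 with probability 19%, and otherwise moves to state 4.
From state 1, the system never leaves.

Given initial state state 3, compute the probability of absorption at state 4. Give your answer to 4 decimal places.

Let h(s) be the probability of absorption at state 4 starting from transient state s. Then h(state 4) = 1 and h(state 1) = 0. By first-step analysis:
h(state 5) = 0.29·h(state 5) + 0.19·1 + 0.28·h(state 3) + 0.24·0
h(state 3) = 0.28·h(state 5) + 0.29·1 + 0.24·h(state 3) + 0.19·0
Solving: h(state 5) = 0.4892, h(state 3) = 0.5618.
Starting from state 3, the probability is 0.5618.

0.5618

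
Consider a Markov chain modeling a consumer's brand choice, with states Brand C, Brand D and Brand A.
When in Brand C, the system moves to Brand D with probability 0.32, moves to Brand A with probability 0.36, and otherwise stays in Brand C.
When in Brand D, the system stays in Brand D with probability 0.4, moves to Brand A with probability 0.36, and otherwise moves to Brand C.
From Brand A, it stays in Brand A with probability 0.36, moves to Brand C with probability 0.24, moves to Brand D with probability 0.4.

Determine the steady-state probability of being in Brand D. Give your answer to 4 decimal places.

Let the stationary distribution be π with π = πP and π_1 + π_2 + π_3 = 1.
π_1 = 0.32·π_1 + 0.24·π_2 + 0.24·π_3
π_2 = 0.32·π_1 + 0.4·π_2 + 0.4·π_3
Solving with the normalization constraint gives π = (0.2609, 0.3791, 0.3600).
So the stationary probability of Brand D is 0.3791.

0.3791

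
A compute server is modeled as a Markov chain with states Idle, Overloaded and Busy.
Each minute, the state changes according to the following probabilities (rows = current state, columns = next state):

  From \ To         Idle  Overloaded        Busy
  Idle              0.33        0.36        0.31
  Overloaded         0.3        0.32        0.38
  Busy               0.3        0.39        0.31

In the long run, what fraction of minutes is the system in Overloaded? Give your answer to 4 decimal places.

Let the stationary distribution be π with π = πP and π_1 + π_2 + π_3 = 1.
π_1 = 0.33·π_1 + 0.3·π_2 + 0.3·π_3
π_2 = 0.36·π_1 + 0.32·π_2 + 0.39·π_3
Solving with the normalization constraint gives π = (0.3093, 0.3558, 0.3349).
So the stationary probability of Overloaded is 0.3558.

0.3558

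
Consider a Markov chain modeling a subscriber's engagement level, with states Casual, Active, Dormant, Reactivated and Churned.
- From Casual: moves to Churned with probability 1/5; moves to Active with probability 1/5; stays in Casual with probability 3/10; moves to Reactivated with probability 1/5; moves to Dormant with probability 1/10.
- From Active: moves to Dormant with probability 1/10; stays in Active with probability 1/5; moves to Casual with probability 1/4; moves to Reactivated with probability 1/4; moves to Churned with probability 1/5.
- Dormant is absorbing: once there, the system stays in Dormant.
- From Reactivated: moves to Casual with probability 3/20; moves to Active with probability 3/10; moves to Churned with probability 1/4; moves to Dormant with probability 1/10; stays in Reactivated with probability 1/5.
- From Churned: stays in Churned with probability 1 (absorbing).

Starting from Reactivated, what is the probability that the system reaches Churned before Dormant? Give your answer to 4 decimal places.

0.6942

Let h(s) be the probability of absorption at Churned starting from transient state s. Then h(Churned) = 1 and h(Dormant) = 0. By first-step analysis:
h(Casual) = 0.3·h(Casual) + 0.2·h(Active) + 0.1·0 + 0.2·h(Reactivated) + 0.2·1
h(Active) = 0.25·h(Casual) + 0.2·h(Active) + 0.1·0 + 0.25·h(Reactivated) + 0.2·1
h(Reactivated) = 0.15·h(Casual) + 0.3·h(Active) + 0.1·0 + 0.2·h(Reactivated) + 0.25·1
Solving: h(Casual) = 0.6780, h(Active) = 0.6788, h(Reactivated) = 0.6942.
Starting from Reactivated, the probability is 0.6942.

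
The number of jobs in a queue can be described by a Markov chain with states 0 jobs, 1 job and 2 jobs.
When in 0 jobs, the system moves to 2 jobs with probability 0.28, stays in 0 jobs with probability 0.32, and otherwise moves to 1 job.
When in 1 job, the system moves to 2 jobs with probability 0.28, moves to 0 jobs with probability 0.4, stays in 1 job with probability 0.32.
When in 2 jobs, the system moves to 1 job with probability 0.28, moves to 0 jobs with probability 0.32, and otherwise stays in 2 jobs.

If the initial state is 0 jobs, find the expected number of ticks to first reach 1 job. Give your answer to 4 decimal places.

2.7638

Let t(s) be the expected number of ticks to first reach 1 job from state s, with t(1 job) = 0. Conditioning on the first tick:
t(0 jobs) = 1 + 0.32·t(0 jobs) + 0.28·t(2 jobs)
t(2 jobs) = 1 + 0.32·t(0 jobs) + 0.4·t(2 jobs)
Solving: t(0 jobs) = 2.7638, t(2 jobs) = 3.1407.
Expected ticks from 0 jobs to 1 job: 2.7638.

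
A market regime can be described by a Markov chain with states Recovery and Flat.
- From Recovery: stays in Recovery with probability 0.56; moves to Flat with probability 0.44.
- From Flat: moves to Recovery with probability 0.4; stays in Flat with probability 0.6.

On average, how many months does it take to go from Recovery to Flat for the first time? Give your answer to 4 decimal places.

2.2727

Let t(s) be the expected number of months to first reach Flat from state s, with t(Flat) = 0. Conditioning on the first month:
t(Recovery) = 1 + 0.56·t(Recovery)
Solving: t(Recovery) = 2.2727.
Expected months from Recovery to Flat: 2.2727.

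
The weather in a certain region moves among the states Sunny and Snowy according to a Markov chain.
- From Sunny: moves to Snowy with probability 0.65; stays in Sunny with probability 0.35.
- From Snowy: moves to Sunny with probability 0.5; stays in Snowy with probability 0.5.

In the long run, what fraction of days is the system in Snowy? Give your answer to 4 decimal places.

Let the stationary distribution be π with π = πP and π_1 + π_2 = 1.
π_1 = 0.35·π_1 + 0.5·π_2
Solving with the normalization constraint gives π = (0.4348, 0.5652).
So the stationary probability of Snowy is 0.5652.

0.5652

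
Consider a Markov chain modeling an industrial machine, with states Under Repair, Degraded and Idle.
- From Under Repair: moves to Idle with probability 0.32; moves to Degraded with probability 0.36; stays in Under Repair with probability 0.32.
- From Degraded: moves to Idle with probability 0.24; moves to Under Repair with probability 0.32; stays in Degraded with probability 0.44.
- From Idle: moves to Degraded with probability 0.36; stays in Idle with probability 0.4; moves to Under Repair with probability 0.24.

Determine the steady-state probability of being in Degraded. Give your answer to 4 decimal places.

0.3913

Let the stationary distribution be π with π = πP and π_1 + π_2 + π_3 = 1.
π_1 = 0.32·π_1 + 0.32·π_2 + 0.24·π_3
π_2 = 0.36·π_1 + 0.44·π_2 + 0.36·π_3
Solving with the normalization constraint gives π = (0.2949, 0.3913, 0.3138).
So the stationary probability of Degraded is 0.3913.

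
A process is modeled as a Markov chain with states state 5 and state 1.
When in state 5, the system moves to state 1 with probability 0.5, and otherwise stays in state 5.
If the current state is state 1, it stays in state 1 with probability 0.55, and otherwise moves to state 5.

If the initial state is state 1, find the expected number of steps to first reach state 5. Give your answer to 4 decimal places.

Let t(s) be the expected number of steps to first reach state 5 from state s, with t(state 5) = 0. Conditioning on the first step:
t(state 1) = 1 + 0.55·t(state 1)
Solving: t(state 1) = 2.2222.
Expected steps from state 1 to state 5: 2.2222.

2.2222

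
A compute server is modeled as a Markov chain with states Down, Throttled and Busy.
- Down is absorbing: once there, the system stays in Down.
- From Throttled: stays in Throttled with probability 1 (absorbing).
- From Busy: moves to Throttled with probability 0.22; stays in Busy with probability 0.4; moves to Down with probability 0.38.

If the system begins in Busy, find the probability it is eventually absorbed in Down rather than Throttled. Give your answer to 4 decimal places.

Let h(s) be the probability of absorption at Down starting from transient state s. Then h(Down) = 1 and h(Throttled) = 0. By first-step analysis:
h(Busy) = 0.38·1 + 0.22·0 + 0.4·h(Busy)
Solving: h(Busy) = 0.6333.
Starting from Busy, the probability is 0.6333.

0.6333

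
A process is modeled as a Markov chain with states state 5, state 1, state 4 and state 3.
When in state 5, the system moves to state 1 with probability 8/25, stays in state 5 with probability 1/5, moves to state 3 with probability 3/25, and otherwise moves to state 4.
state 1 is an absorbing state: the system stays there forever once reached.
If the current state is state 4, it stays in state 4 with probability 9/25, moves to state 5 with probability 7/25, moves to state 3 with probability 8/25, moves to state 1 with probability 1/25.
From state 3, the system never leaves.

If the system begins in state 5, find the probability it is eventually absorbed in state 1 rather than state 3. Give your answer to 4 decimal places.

Let h(s) be the probability of absorption at state 1 starting from transient state s. Then h(state 1) = 1 and h(state 3) = 0. By first-step analysis:
h(state 5) = 0.2·h(state 5) + 0.32·1 + 0.36·h(state 4) + 0.12·0
h(state 4) = 0.28·h(state 5) + 0.04·1 + 0.36·h(state 4) + 0.32·0
Solving: h(state 5) = 0.5331, h(state 4) = 0.2957.
Starting from state 5, the probability is 0.5331.

0.5331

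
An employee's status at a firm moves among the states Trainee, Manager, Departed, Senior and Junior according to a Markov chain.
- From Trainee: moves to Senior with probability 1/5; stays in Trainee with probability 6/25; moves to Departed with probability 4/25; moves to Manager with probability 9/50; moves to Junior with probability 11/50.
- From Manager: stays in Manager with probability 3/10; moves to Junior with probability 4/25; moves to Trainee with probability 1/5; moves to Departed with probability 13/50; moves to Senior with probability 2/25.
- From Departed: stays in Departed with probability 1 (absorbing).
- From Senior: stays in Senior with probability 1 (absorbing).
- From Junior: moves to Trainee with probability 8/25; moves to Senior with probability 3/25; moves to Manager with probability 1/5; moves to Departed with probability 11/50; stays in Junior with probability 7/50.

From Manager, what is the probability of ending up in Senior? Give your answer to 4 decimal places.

0.3319

Let h(s) be the probability of absorption at Senior starting from transient state s. Then h(Senior) = 1 and h(Departed) = 0. By first-step analysis:
h(Trainee) = 0.24·h(Trainee) + 0.18·h(Manager) + 0.16·0 + 0.2·1 + 0.22·h(Junior)
h(Manager) = 0.2·h(Trainee) + 0.3·h(Manager) + 0.26·0 + 0.08·1 + 0.16·h(Junior)
h(Junior) = 0.32·h(Trainee) + 0.2·h(Manager) + 0.22·0 + 0.12·1 + 0.14·h(Junior)
Solving: h(Trainee) = 0.4533, h(Manager) = 0.3319, h(Junior) = 0.3854.
Starting from Manager, the probability is 0.3319.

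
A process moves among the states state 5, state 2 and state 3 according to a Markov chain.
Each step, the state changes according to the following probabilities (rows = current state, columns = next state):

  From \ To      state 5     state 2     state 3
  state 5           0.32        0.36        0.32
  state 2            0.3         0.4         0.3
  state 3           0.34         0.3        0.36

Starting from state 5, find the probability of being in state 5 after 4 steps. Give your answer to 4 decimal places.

Propagate the distribution vector 4 steps from state 5.
After 0 steps: (1.0000, 0.0000, 0.0000)
After 1 step: (0.3200, 0.3600, 0.3200)
After 2 steps: (0.3192, 0.3552, 0.3256)
After 3 steps: (0.3194, 0.3547, 0.3259)
After 4 steps: (0.3194, 0.3546, 0.3259)
P(in state 5 after 4 steps) = 0.3194

0.3194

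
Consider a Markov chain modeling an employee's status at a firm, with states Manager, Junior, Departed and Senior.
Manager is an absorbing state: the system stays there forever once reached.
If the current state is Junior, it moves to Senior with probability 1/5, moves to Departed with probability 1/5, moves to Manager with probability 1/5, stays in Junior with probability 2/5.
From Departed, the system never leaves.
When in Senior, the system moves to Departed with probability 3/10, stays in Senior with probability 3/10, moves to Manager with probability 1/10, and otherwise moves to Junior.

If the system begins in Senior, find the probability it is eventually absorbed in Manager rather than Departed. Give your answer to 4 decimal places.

Let h(s) be the probability of absorption at Manager starting from transient state s. Then h(Manager) = 1 and h(Departed) = 0. By first-step analysis:
h(Junior) = 0.2·1 + 0.4·h(Junior) + 0.2·0 + 0.2·h(Senior)
h(Senior) = 0.1·1 + 0.3·h(Junior) + 0.3·0 + 0.3·h(Senior)
Solving: h(Junior) = 0.4444, h(Senior) = 0.3333.
Starting from Senior, the probability is 0.3333.

0.3333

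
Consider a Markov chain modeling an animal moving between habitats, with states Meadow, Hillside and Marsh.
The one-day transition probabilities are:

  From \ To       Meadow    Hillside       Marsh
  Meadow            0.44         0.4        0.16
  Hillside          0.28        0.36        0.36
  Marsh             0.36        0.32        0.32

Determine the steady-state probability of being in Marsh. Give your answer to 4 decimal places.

0.2770

Let the stationary distribution be π with π = πP and π_1 + π_2 + π_3 = 1.
π_1 = 0.44·π_1 + 0.28·π_2 + 0.36·π_3
π_2 = 0.4·π_1 + 0.36·π_2 + 0.32·π_3
Solving with the normalization constraint gives π = (0.3597, 0.3633, 0.2770).
So the stationary probability of Marsh is 0.2770.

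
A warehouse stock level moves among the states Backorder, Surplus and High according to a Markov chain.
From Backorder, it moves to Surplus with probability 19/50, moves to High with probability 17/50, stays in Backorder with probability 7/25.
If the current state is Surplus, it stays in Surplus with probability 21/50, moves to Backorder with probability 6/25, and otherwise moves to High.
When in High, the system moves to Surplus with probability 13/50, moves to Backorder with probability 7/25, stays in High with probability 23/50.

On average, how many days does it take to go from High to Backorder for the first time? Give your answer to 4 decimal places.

Let t(s) be the expected number of days to first reach Backorder from state s, with t(Backorder) = 0. Conditioning on the first day:
t(Surplus) = 1 + 0.42·t(Surplus) + 0.34·t(High)
t(High) = 1 + 0.26·t(Surplus) + 0.46·t(High)
Solving: t(Surplus) = 3.9146, t(High) = 3.7367.
Expected days from High to Backorder: 3.7367.

3.7367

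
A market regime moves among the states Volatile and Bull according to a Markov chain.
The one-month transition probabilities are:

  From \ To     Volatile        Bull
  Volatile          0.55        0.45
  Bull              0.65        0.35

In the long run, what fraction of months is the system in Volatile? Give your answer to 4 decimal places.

0.5909

Let the stationary distribution be π with π = πP and π_1 + π_2 = 1.
π_1 = 0.55·π_1 + 0.65·π_2
Solving with the normalization constraint gives π = (0.5909, 0.4091).
So the stationary probability of Volatile is 0.5909.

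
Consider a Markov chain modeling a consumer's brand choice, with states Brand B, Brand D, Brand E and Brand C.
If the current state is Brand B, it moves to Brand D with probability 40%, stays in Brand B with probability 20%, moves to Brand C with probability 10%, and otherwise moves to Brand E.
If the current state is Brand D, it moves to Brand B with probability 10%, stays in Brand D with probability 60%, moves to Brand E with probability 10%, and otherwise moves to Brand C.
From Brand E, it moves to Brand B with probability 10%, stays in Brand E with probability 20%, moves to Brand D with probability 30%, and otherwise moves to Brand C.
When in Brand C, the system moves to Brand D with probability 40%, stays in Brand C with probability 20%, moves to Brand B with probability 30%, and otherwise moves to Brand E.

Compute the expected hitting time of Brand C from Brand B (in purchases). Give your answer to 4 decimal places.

4.9143

Let t(s) be the expected number of purchases to first reach Brand C from state s, with t(Brand C) = 0. Conditioning on the first purchase:
t(Brand B) = 1 + 0.2·t(Brand B) + 0.4·t(Brand D) + 0.3·t(Brand E)
t(Brand D) = 1 + 0.1·t(Brand B) + 0.6·t(Brand D) + 0.1·t(Brand E)
t(Brand E) = 1 + 0.1·t(Brand B) + 0.3·t(Brand D) + 0.2·t(Brand E)
Solving: t(Brand B) = 4.9143, t(Brand D) = 4.6286, t(Brand E) = 3.6000.
Expected purchases from Brand B to Brand C: 4.9143.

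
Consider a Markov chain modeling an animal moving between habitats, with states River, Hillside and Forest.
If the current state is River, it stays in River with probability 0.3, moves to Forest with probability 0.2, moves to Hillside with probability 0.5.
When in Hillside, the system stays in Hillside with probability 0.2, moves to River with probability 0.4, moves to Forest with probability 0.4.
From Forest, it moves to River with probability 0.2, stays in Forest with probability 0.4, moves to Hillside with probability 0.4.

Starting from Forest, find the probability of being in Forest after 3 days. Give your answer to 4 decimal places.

Propagate the distribution vector 3 days from Forest.
After 0 days: (0.0000, 0.0000, 1.0000)
After 1 day: (0.2000, 0.4000, 0.4000)
After 2 days: (0.3000, 0.3400, 0.3600)
After 3 days: (0.2980, 0.3620, 0.3400)
P(in Forest after 3 days) = 0.3400

0.3400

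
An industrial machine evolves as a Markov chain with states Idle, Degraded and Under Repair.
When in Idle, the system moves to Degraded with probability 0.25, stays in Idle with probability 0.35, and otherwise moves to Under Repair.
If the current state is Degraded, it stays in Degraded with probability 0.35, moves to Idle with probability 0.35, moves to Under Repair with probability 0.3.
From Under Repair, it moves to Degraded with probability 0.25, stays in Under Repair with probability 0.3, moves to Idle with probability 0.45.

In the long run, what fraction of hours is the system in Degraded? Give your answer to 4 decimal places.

0.2778

Let the stationary distribution be π with π = πP and π_1 + π_2 + π_3 = 1.
π_1 = 0.35·π_1 + 0.35·π_2 + 0.45·π_3
π_2 = 0.25·π_1 + 0.35·π_2 + 0.25·π_3
Solving with the normalization constraint gives π = (0.3838, 0.2778, 0.3384).
So the stationary probability of Degraded is 0.2778.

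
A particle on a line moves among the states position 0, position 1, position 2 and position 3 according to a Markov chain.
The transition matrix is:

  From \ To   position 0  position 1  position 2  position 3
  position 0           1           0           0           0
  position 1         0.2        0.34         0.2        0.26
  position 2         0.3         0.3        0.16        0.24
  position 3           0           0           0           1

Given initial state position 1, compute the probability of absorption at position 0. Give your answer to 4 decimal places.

Let h(s) be the probability of absorption at position 0 starting from transient state s. Then h(position 0) = 1 and h(position 3) = 0. By first-step analysis:
h(position 1) = 0.2·1 + 0.34·h(position 1) + 0.2·h(position 2) + 0.26·0
h(position 2) = 0.3·1 + 0.3·h(position 1) + 0.16·h(position 2) + 0.24·0
Solving: h(position 1) = 0.4612, h(position 2) = 0.5218.
Starting from position 1, the probability is 0.4612.

0.4612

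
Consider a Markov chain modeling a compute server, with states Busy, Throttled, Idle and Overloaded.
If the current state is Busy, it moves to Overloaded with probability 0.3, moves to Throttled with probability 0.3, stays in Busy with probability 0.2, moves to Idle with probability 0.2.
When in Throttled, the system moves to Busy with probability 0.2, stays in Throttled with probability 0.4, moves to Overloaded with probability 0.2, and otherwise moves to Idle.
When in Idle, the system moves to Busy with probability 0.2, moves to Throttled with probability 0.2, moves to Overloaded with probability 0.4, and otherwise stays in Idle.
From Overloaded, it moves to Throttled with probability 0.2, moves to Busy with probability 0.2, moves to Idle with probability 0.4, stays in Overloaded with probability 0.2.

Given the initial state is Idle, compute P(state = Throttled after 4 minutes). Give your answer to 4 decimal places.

0.2744

Propagate the distribution vector 4 minutes from Idle.
After 0 minutes: (0.0000, 0.0000, 1.0000, 0.0000)
After 1 minute: (0.2000, 0.2000, 0.2000, 0.4000)
After 2 minutes: (0.2000, 0.2600, 0.2800, 0.2600)
After 3 minutes: (0.2000, 0.2720, 0.2520, 0.2760)
After 4 minutes: (0.2000, 0.2744, 0.2552, 0.2704)
P(in Throttled after 4 minutes) = 0.2744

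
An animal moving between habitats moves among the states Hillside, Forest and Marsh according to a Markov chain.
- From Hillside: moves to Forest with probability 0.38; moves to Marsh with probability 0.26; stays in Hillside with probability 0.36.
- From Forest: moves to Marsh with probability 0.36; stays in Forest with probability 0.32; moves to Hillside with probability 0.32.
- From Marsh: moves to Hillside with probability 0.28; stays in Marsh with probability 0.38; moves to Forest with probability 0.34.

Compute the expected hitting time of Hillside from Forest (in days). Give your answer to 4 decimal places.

3.2754

Let t(s) be the expected number of days to first reach Hillside from state s, with t(Hillside) = 0. Conditioning on the first day:
t(Forest) = 1 + 0.32·t(Forest) + 0.36·t(Marsh)
t(Marsh) = 1 + 0.34·t(Forest) + 0.38·t(Marsh)
Solving: t(Forest) = 3.2754, t(Marsh) = 3.4091.
Expected days from Forest to Hillside: 3.2754.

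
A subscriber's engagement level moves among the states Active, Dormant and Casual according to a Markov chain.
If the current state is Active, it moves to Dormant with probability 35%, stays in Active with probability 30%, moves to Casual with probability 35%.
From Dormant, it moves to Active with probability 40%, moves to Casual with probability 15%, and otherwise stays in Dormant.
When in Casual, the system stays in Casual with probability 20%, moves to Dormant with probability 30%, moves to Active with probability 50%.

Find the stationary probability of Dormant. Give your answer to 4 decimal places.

0.3756

Let the stationary distribution be π with π = πP and π_1 + π_2 + π_3 = 1.
π_1 = 0.3·π_1 + 0.4·π_2 + 0.5·π_3
π_2 = 0.35·π_1 + 0.45·π_2 + 0.3·π_3
Solving with the normalization constraint gives π = (0.3854, 0.3756, 0.2390).
So the stationary probability of Dormant is 0.3756.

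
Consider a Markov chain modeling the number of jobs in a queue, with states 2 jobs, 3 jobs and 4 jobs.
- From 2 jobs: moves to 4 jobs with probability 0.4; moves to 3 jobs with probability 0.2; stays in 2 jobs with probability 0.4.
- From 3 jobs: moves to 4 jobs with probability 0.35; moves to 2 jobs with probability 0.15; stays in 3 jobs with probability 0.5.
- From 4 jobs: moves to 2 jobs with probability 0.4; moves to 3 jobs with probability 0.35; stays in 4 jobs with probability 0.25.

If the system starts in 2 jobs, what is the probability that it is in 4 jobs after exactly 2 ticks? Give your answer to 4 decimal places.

Sum over the intermediate state after 1 tick:
P = P(2 jobs→2 jobs)·P(2 jobs→4 jobs) + P(2 jobs→3 jobs)·P(3 jobs→4 jobs) + P(2 jobs→4 jobs)·P(4 jobs→4 jobs)
  = 0.4×0.4 + 0.2×0.35 + 0.4×0.25
  = 0.1600 + 0.0700 + 0.1000 = 0.3300

0.3300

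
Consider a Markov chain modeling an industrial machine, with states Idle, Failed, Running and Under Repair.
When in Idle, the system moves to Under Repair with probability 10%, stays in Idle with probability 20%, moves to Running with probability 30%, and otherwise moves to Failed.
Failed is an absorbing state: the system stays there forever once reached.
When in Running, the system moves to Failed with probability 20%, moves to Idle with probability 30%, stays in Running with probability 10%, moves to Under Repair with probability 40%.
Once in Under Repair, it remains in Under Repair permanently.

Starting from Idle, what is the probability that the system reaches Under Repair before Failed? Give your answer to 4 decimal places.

0.3333

Let h(s) be the probability of absorption at Under Repair starting from transient state s. Then h(Under Repair) = 1 and h(Failed) = 0. By first-step analysis:
h(Idle) = 0.2·h(Idle) + 0.4·0 + 0.3·h(Running) + 0.1·1
h(Running) = 0.3·h(Idle) + 0.2·0 + 0.1·h(Running) + 0.4·1
Solving: h(Idle) = 0.3333, h(Running) = 0.5556.
Starting from Idle, the probability is 0.3333.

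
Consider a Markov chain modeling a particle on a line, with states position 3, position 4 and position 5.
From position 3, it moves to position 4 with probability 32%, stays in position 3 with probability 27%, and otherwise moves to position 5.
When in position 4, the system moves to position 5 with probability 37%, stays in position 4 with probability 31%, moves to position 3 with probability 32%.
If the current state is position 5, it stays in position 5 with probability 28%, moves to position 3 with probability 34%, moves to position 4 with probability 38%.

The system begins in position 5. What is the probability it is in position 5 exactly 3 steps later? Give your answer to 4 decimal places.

Propagate the distribution vector 3 steps from position 5.
After 0 steps: (0.0000, 0.0000, 1.0000)
After 1 step: (0.3400, 0.3800, 0.2800)
After 2 steps: (0.3086, 0.3330, 0.3584)
After 3 steps: (0.3117, 0.3382, 0.3501)
P(in position 5 after 3 steps) = 0.3501

0.3501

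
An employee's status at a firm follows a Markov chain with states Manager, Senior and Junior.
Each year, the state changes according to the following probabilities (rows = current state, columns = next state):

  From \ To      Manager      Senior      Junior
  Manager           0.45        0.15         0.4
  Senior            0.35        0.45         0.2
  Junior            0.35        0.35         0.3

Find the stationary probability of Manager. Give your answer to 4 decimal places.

Let the stationary distribution be π with π = πP and π_1 + π_2 + π_3 = 1.
π_1 = 0.45·π_1 + 0.35·π_2 + 0.35·π_3
π_2 = 0.15·π_1 + 0.45·π_2 + 0.35·π_3
Solving with the normalization constraint gives π = (0.3889, 0.3025, 0.3086).
So the stationary probability of Manager is 0.3889.

0.3889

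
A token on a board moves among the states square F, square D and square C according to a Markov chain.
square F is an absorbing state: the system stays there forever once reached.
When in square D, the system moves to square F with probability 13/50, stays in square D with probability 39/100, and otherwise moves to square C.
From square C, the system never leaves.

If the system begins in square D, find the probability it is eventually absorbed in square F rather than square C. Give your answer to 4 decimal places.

Let h(s) be the probability of absorption at square F starting from transient state s. Then h(square F) = 1 and h(square C) = 0. By first-step analysis:
h(square D) = 0.26·1 + 0.39·h(square D) + 0.35·0
Solving: h(square D) = 0.4262.
Starting from square D, the probability is 0.4262.

0.4262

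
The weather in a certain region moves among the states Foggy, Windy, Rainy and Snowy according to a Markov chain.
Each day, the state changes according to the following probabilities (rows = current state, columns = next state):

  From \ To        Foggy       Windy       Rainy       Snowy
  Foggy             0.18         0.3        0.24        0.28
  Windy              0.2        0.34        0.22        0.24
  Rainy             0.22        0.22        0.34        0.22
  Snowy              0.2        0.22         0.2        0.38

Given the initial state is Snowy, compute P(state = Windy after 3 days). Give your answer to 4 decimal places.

0.2675

Propagate the distribution vector 3 days from Snowy.
After 0 days: (0.0000, 0.0000, 0.0000, 1.0000)
After 1 day: (0.2000, 0.2200, 0.2000, 0.3800)
After 2 days: (0.2000, 0.2624, 0.2404, 0.2972)
After 3 days: (0.2008, 0.2675, 0.2469, 0.2848)
P(in Windy after 3 days) = 0.2675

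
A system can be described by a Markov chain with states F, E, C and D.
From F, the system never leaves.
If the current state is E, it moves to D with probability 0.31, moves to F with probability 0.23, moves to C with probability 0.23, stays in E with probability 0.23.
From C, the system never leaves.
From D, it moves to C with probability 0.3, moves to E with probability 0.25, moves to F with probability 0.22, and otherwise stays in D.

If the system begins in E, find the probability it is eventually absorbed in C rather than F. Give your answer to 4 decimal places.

0.5241

Let h(s) be the probability of absorption at C starting from transient state s. Then h(C) = 1 and h(F) = 0. By first-step analysis:
h(E) = 0.23·0 + 0.23·h(E) + 0.23·1 + 0.31·h(D)
h(D) = 0.22·0 + 0.25·h(E) + 0.3·1 + 0.23·h(D)
Solving: h(E) = 0.5241, h(D) = 0.5598.
Starting from E, the probability is 0.5241.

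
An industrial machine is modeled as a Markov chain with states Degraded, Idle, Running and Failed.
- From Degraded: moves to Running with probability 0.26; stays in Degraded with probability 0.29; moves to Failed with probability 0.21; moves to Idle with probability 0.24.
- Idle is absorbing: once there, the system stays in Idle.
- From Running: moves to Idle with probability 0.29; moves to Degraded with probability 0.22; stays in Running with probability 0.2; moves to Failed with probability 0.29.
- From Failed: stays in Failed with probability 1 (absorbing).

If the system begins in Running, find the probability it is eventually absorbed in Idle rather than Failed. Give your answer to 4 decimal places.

Let h(s) be the probability of absorption at Idle starting from transient state s. Then h(Idle) = 1 and h(Failed) = 0. By first-step analysis:
h(Degraded) = 0.29·h(Degraded) + 0.24·1 + 0.26·h(Running) + 0.21·0
h(Running) = 0.22·h(Degraded) + 0.29·1 + 0.2·h(Running) + 0.29·0
Solving: h(Degraded) = 0.5235, h(Running) = 0.5065.
Starting from Running, the probability is 0.5065.

0.5065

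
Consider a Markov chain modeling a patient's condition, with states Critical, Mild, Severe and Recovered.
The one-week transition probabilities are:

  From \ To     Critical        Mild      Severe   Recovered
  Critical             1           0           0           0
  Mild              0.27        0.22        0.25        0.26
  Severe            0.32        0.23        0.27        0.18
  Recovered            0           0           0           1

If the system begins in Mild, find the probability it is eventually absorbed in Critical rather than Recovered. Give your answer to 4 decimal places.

0.5413

Let h(s) be the probability of absorption at Critical starting from transient state s. Then h(Critical) = 1 and h(Recovered) = 0. By first-step analysis:
h(Mild) = 0.27·1 + 0.22·h(Mild) + 0.25·h(Severe) + 0.26·0
h(Severe) = 0.32·1 + 0.23·h(Mild) + 0.27·h(Severe) + 0.18·0
Solving: h(Mild) = 0.5413, h(Severe) = 0.6089.
Starting from Mild, the probability is 0.5413.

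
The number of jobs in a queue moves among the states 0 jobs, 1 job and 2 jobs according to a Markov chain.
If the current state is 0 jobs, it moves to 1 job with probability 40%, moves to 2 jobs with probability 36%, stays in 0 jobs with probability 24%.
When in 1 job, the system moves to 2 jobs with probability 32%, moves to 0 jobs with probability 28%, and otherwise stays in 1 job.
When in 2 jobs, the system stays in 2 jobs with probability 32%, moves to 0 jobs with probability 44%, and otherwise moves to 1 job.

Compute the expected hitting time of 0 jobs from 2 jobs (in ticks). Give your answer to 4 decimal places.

Let t(s) be the expected number of ticks to first reach 0 jobs from state s, with t(0 jobs) = 0. Conditioning on the first tick:
t(1 job) = 1 + 0.4·t(1 job) + 0.32·t(2 jobs)
t(2 jobs) = 1 + 0.24·t(1 job) + 0.32·t(2 jobs)
Solving: t(1 job) = 3.0193, t(2 jobs) = 2.5362.
Expected ticks from 2 jobs to 0 jobs: 2.5362.

2.5362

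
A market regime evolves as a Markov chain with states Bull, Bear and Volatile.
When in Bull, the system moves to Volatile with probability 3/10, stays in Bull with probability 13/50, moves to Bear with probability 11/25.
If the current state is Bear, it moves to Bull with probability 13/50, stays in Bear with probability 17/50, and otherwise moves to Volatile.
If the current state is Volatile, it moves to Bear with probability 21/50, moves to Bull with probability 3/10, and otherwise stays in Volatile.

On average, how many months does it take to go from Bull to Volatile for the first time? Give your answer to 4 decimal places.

Let t(s) be the expected number of months to first reach Volatile from state s, with t(Volatile) = 0. Conditioning on the first month:
t(Bull) = 1 + 0.26·t(Bull) + 0.44·t(Bear)
t(Bear) = 1 + 0.26·t(Bull) + 0.34·t(Bear)
Solving: t(Bull) = 2.9412, t(Bear) = 2.6738.
Expected months from Bull to Volatile: 2.9412.

2.9412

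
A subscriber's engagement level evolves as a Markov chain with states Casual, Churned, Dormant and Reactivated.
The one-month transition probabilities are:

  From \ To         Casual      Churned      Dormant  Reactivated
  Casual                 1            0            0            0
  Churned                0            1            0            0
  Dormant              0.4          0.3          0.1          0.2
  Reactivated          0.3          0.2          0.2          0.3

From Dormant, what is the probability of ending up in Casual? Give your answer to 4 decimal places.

Let h(s) be the probability of absorption at Casual starting from transient state s. Then h(Casual) = 1 and h(Churned) = 0. By first-step analysis:
h(Dormant) = 0.4·1 + 0.3·0 + 0.1·h(Dormant) + 0.2·h(Reactivated)
h(Reactivated) = 0.3·1 + 0.2·0 + 0.2·h(Dormant) + 0.3·h(Reactivated)
Solving: h(Dormant) = 0.5763, h(Reactivated) = 0.5932.
Starting from Dormant, the probability is 0.5763.

0.5763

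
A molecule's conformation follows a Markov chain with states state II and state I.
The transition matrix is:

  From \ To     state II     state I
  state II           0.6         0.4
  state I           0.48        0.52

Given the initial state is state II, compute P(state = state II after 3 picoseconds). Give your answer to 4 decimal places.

0.5462

Propagate the distribution vector 3 picoseconds from state II.
After 0 picoseconds: (1.0000, 0.0000)
After 1 picosecond: (0.6000, 0.4000)
After 2 picoseconds: (0.5520, 0.4480)
After 3 picoseconds: (0.5462, 0.4538)
P(in state II after 3 picoseconds) = 0.5462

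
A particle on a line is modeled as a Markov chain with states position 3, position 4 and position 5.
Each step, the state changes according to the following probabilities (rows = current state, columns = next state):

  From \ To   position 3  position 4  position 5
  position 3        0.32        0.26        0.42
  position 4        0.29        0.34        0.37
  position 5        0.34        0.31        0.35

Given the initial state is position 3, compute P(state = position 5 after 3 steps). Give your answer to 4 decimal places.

Propagate the distribution vector 3 steps from position 3.
After 0 steps: (1.0000, 0.0000, 0.0000)
After 1 step: (0.3200, 0.2600, 0.4200)
After 2 steps: (0.3206, 0.3018, 0.3776)
After 3 steps: (0.3185, 0.3030, 0.3785)
P(in position 5 after 3 steps) = 0.3785

0.3785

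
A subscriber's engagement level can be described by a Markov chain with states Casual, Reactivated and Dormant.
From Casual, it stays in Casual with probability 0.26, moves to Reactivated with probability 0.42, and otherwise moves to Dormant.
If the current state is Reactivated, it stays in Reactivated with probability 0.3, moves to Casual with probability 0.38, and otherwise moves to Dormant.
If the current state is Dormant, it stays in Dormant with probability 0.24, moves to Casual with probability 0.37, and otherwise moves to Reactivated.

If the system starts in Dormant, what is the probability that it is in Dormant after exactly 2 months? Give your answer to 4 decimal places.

0.3008

Sum over the intermediate state after 1 month:
P = P(Dormant→Casual)·P(Casual→Dormant) + P(Dormant→Reactivated)·P(Reactivated→Dormant) + P(Dormant→Dormant)·P(Dormant→Dormant)
  = 0.37×0.32 + 0.39×0.32 + 0.24×0.24
  = 0.1184 + 0.1248 + 0.0576 = 0.3008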